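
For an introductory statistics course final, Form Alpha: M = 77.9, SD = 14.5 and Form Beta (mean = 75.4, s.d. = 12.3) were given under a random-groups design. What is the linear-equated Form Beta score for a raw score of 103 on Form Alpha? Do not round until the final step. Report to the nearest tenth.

96.7

Linear equating: y = (SD_Y/SD_X)(x − M_X) + M_Y
y = (12.3/14.5)(103 − 77.9) + 75.4
y = 0.848276 × 25.1 + 75.4 = 21.2917 + 75.4 = 96.7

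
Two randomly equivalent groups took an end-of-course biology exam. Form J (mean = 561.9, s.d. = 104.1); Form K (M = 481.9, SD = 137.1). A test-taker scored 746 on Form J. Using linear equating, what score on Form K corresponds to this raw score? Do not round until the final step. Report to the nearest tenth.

724.4

Linear equating: y = (SD_Y/SD_X)(x − M_X) + M_Y
y = (137.1/104.1)(746 − 561.9) + 481.9
y = 1.317003 × 184.1 + 481.9 = 242.4602 + 481.9 = 724.4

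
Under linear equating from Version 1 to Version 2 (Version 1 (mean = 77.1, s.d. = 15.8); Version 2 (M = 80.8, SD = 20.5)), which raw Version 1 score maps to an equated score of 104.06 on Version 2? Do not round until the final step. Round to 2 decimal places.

Invert y = (SD_Y/SD_X)(x − M_X) + M_Y:
x = (SD_X/SD_Y)(y − M_Y) + M_X = (15.8/20.5)(104.06 − 80.8) + 77.1
x = 0.770732 × 23.260 + 77.1 = 95.03

95.03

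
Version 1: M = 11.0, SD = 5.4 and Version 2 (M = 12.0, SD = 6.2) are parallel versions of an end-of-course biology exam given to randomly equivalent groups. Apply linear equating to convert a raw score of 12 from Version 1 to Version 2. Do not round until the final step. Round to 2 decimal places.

13.15

Linear equating: y = (SD_Y/SD_X)(x − M_X) + M_Y
y = (6.2/5.4)(12 − 11.0) + 12.0
y = 1.148148 × 1.0 + 12.0 = 1.1481 + 12.0 = 13.15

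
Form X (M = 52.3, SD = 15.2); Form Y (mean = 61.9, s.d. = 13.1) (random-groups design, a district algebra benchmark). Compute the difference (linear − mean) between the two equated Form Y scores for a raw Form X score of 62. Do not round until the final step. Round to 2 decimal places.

Mean-equated: 62 + (61.9 − 52.3) = 71.60
Linear-equated: (13.1/15.2)(62 − 52.3) + 61.9 = 70.260
Difference = 70.260 − 71.60 = -1.34

-1.34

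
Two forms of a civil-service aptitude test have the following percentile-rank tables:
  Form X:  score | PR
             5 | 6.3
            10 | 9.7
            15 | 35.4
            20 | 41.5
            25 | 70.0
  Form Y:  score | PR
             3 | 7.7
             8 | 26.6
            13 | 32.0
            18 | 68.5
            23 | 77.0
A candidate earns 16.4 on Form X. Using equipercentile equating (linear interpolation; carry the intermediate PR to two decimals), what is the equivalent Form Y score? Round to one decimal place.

PR of 16.4 on Form X: 35.4 + (16.4 − 15)/(20 − 15) × (41.5 − 35.4) = 37.11
On Form Y, PR 37.11 falls between score 13 (PR 32.0) and 18 (PR 68.5).
Interpolate: 13 + (37.11 − 32.0)/(68.5 − 32.0) × (18 − 13) = 13.7

13.7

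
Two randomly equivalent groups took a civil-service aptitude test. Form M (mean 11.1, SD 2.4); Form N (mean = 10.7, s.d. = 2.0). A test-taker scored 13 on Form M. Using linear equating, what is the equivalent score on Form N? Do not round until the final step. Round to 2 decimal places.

Linear equating: y = (SD_Y/SD_X)(x − M_X) + M_Y
y = (2.0/2.4)(13 − 11.1) + 10.7
y = 0.833333 × 1.9 + 10.7 = 1.5833 + 10.7 = 12.28

12.28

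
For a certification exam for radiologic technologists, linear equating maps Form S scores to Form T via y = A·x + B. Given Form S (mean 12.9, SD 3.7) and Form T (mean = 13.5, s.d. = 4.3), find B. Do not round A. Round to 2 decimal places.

-1.49

A = SD_Y / SD_X = 4.3 / 3.7 = 1.162162
B = M_Y − A·M_X = 13.5 − 1.162162 × 12.9 = -1.49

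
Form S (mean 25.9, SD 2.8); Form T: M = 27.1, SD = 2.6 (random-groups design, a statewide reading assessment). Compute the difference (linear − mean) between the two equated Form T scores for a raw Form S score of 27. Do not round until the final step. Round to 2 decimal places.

-0.08

Mean-equated: 27 + (27.1 − 25.9) = 28.20
Linear-equated: (2.6/2.8)(27 − 25.9) + 27.1 = 28.121
Difference = 28.121 − 28.20 = -0.08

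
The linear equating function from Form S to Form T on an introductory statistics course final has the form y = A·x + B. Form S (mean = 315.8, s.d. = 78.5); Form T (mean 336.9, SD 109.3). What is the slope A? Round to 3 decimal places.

1.392

A = SD_Y / SD_X = 109.3 / 78.5 = 1.392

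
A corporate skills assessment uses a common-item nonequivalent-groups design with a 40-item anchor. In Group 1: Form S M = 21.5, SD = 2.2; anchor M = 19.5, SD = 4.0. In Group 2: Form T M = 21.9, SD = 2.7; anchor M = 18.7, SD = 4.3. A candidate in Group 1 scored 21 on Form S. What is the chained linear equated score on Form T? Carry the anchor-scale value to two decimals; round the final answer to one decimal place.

Form S → anchor (Group 1): v = (4.0/2.2)(21 − 21.5) + 19.5 = 18.59
anchor → Form T (Group 2): y = (2.7/4.3)(18.59 − 18.7) + 21.9 = 21.8

21.8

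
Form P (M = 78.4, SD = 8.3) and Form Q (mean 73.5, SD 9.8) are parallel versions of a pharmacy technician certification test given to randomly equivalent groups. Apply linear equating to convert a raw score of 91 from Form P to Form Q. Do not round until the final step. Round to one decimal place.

Linear equating: y = (SD_Y/SD_X)(x − M_X) + M_Y
y = (9.8/8.3)(91 − 78.4) + 73.5
y = 1.180723 × 12.6 + 73.5 = 14.8771 + 73.5 = 88.4

88.4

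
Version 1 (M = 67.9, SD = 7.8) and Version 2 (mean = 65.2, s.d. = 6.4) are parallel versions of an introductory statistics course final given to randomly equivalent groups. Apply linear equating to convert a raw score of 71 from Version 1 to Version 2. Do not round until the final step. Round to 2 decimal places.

67.74

Linear equating: y = (SD_Y/SD_X)(x − M_X) + M_Y
y = (6.4/7.8)(71 − 67.9) + 65.2
y = 0.820513 × 3.1 + 65.2 = 2.5436 + 65.2 = 67.74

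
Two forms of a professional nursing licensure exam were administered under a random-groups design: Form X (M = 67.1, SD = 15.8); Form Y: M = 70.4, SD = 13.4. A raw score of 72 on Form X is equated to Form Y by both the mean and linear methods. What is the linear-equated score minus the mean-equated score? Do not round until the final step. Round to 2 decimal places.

Mean-equated: 72 + (70.4 − 67.1) = 75.30
Linear-equated: (13.4/15.8)(72 − 67.1) + 70.4 = 74.556
Difference = 74.556 − 75.30 = -0.74

-0.74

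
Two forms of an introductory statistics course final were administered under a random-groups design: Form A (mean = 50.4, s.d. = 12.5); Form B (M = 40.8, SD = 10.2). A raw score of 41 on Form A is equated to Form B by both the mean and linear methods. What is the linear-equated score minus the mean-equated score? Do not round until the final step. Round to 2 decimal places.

Mean-equated: 41 + (40.8 − 50.4) = 31.40
Linear-equated: (10.2/12.5)(41 − 50.4) + 40.8 = 33.130
Difference = 33.130 − 31.40 = 1.73

1.73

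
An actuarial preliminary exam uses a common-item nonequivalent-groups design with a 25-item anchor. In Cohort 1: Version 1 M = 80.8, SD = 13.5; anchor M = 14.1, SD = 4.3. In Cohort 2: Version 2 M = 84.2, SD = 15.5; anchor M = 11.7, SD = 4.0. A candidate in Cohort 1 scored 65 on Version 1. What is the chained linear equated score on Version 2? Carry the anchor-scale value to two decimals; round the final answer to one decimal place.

74.0

Version 1 → anchor (Cohort 1): v = (4.3/13.5)(65 − 80.8) + 14.1 = 9.07
anchor → Version 2 (Cohort 2): y = (15.5/4.0)(9.07 − 11.7) + 84.2 = 74.0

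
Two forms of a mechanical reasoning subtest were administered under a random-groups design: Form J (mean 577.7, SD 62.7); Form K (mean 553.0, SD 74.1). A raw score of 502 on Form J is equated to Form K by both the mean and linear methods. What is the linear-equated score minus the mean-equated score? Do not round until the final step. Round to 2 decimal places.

-13.76

Mean-equated: 502 + (553.0 − 577.7) = 477.30
Linear-equated: (74.1/62.7)(502 − 577.7) + 553.0 = 463.536
Difference = 463.536 − 477.30 = -13.76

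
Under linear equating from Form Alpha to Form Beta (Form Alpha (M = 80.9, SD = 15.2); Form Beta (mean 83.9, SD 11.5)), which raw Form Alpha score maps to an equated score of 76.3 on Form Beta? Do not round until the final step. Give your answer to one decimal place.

Invert y = (SD_Y/SD_X)(x − M_X) + M_Y:
x = (SD_X/SD_Y)(y − M_Y) + M_X = (15.2/11.5)(76.3 − 83.9) + 80.9
x = 1.321739 × -7.600 + 80.9 = 70.9

70.9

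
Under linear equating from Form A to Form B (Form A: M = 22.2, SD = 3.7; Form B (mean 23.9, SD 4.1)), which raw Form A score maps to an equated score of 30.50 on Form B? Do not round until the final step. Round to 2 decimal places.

28.16

Invert y = (SD_Y/SD_X)(x − M_X) + M_Y:
x = (SD_X/SD_Y)(y − M_Y) + M_X = (3.7/4.1)(30.50 − 23.9) + 22.2
x = 0.902439 × 6.600 + 22.2 = 28.16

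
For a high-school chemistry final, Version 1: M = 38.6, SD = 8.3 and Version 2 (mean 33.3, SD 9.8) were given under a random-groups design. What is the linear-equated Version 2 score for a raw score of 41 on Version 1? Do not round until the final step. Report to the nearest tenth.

Linear equating: y = (SD_Y/SD_X)(x − M_X) + M_Y
y = (9.8/8.3)(41 − 38.6) + 33.3
y = 1.180723 × 2.4 + 33.3 = 2.8337 + 33.3 = 36.1

36.1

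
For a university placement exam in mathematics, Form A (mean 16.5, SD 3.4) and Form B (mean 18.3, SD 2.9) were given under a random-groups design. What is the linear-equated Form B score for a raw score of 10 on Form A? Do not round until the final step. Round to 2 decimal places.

Linear equating: y = (SD_Y/SD_X)(x − M_X) + M_Y
y = (2.9/3.4)(10 − 16.5) + 18.3
y = 0.852941 × -6.5 + 18.3 = -5.5441 + 18.3 = 12.76

12.76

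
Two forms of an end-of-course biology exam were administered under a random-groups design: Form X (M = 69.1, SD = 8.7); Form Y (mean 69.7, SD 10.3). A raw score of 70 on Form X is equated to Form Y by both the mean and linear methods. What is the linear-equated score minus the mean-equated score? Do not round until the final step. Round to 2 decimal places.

0.17

Mean-equated: 70 + (69.7 − 69.1) = 70.60
Linear-equated: (10.3/8.7)(70 − 69.1) + 69.7 = 70.766
Difference = 70.766 − 70.60 = 0.17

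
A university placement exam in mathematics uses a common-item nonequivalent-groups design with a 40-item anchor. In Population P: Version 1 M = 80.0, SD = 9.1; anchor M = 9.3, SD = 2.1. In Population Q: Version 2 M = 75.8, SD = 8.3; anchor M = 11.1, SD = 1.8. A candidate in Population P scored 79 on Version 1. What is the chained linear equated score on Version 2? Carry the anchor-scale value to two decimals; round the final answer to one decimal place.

Version 1 → anchor (Population P): v = (2.1/9.1)(79 − 80.0) + 9.3 = 9.07
anchor → Version 2 (Population Q): y = (8.3/1.8)(9.07 − 11.1) + 75.8 = 66.4

66.4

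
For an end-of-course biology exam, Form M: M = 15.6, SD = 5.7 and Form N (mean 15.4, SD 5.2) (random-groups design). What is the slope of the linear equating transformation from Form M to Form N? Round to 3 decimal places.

A = SD_Y / SD_X = 5.2 / 5.7 = 0.912

0.912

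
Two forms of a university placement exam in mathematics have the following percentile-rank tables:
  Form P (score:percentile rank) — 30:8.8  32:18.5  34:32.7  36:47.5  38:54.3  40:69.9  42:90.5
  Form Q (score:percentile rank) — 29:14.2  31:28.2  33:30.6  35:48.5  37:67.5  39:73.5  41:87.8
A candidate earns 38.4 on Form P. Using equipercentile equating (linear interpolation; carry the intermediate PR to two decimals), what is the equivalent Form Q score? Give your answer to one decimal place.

PR of 38.4 on Form P: 54.3 + (38.4 − 38)/(40 − 38) × (69.9 − 54.3) = 57.42
On Form Q, PR 57.42 falls between score 35 (PR 48.5) and 37 (PR 67.5).
Interpolate: 35 + (57.42 − 48.5)/(67.5 − 48.5) × (37 − 35) = 35.9

35.9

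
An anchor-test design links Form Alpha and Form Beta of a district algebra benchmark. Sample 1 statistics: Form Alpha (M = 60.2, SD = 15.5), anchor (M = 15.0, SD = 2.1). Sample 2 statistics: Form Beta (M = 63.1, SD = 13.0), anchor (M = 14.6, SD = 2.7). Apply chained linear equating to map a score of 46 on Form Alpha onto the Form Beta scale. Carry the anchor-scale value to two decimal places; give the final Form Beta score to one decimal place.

55.8

Form Alpha → anchor (Sample 1): v = (2.1/15.5)(46 − 60.2) + 15.0 = 13.08
anchor → Form Beta (Sample 2): y = (13.0/2.7)(13.08 − 14.6) + 63.1 = 55.8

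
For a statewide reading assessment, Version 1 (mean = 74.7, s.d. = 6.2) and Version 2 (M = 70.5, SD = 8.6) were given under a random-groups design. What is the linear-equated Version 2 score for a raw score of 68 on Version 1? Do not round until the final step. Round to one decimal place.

61.2

Linear equating: y = (SD_Y/SD_X)(x − M_X) + M_Y
y = (8.6/6.2)(68 − 74.7) + 70.5
y = 1.387097 × -6.7 + 70.5 = -9.2935 + 70.5 = 61.2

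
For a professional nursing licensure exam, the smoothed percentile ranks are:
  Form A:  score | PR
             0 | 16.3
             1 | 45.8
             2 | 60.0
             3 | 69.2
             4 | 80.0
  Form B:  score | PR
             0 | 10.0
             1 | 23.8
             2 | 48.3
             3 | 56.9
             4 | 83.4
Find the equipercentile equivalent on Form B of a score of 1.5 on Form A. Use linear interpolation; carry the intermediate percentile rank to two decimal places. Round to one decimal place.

2.5

PR of 1.5 on Form A: 45.8 + (1.5 − 1)/(2 − 1) × (60.0 − 45.8) = 52.90
On Form B, PR 52.90 falls between score 2 (PR 48.3) and 3 (PR 56.9).
Interpolate: 2 + (52.90 − 48.3)/(56.9 − 48.3) × (3 − 2) = 2.5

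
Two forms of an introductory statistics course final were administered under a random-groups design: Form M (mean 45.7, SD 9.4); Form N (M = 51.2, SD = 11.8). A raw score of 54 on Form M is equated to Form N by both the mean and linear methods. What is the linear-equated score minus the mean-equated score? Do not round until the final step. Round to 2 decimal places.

2.12

Mean-equated: 54 + (51.2 − 45.7) = 59.50
Linear-equated: (11.8/9.4)(54 − 45.7) + 51.2 = 61.619
Difference = 61.619 − 59.50 = 2.12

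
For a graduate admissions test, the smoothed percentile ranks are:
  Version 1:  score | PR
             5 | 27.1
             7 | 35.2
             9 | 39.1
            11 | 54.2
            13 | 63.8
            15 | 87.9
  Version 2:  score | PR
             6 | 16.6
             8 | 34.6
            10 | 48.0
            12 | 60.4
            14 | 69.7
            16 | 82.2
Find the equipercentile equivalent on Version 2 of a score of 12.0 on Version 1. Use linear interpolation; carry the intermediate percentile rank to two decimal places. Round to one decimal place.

PR of 12.0 on Version 1: 54.2 + (12.0 − 11)/(13 − 11) × (63.8 − 54.2) = 59.00
On Version 2, PR 59.00 falls between score 10 (PR 48.0) and 12 (PR 60.4).
Interpolate: 10 + (59.00 − 48.0)/(60.4 − 48.0) × (12 − 10) = 11.8

11.8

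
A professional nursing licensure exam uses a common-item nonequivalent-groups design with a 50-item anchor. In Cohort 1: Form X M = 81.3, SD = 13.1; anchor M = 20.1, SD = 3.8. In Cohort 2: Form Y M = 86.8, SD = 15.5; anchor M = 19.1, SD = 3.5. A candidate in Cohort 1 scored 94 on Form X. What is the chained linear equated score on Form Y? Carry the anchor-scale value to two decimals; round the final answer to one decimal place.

Form X → anchor (Cohort 1): v = (3.8/13.1)(94 − 81.3) + 20.1 = 23.78
anchor → Form Y (Cohort 2): y = (15.5/3.5)(23.78 − 19.1) + 86.8 = 107.5

107.5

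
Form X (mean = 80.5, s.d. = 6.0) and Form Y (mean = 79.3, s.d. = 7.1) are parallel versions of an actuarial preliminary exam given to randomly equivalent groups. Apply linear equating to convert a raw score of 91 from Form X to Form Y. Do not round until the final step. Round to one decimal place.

91.7

Linear equating: y = (SD_Y/SD_X)(x − M_X) + M_Y
y = (7.1/6.0)(91 − 80.5) + 79.3
y = 1.183333 × 10.5 + 79.3 = 12.4250 + 79.3 = 91.7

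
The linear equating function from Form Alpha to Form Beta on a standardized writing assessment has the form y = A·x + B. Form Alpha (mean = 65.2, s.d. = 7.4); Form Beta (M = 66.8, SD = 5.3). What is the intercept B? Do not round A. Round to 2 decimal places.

A = SD_Y / SD_X = 5.3 / 7.4 = 0.716216
B = M_Y − A·M_X = 66.8 − 0.716216 × 65.2 = 20.10

20.10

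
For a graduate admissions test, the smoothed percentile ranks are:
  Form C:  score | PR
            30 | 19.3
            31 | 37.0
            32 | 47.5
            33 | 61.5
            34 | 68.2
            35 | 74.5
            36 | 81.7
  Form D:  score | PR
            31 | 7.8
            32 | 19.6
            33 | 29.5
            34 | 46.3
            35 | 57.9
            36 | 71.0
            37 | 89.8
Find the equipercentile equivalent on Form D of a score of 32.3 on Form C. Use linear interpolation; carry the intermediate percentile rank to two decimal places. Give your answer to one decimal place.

PR of 32.3 on Form C: 47.5 + (32.3 − 32)/(33 − 32) × (61.5 − 47.5) = 51.70
On Form D, PR 51.70 falls between score 34 (PR 46.3) and 35 (PR 57.9).
Interpolate: 34 + (51.70 − 46.3)/(57.9 − 46.3) × (35 − 34) = 34.5

34.5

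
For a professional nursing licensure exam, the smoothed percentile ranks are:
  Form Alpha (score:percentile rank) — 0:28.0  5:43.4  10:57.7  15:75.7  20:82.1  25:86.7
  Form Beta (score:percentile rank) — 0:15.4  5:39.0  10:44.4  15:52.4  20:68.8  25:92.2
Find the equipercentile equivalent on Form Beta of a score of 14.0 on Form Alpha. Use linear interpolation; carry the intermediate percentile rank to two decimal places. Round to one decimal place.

PR of 14.0 on Form Alpha: 57.7 + (14.0 − 10)/(15 − 10) × (75.7 − 57.7) = 72.10
On Form Beta, PR 72.10 falls between score 20 (PR 68.8) and 25 (PR 92.2).
Interpolate: 20 + (72.10 − 68.8)/(92.2 − 68.8) × (25 − 20) = 20.7

20.7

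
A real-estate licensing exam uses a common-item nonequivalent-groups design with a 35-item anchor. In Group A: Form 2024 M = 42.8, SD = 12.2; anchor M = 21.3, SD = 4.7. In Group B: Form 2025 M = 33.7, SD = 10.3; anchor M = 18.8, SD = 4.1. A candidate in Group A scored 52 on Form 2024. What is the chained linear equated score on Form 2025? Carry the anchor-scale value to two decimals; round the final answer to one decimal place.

48.9

Form 2024 → anchor (Group A): v = (4.7/12.2)(52 − 42.8) + 21.3 = 24.84
anchor → Form 2025 (Group B): y = (10.3/4.1)(24.84 − 18.8) + 33.7 = 48.9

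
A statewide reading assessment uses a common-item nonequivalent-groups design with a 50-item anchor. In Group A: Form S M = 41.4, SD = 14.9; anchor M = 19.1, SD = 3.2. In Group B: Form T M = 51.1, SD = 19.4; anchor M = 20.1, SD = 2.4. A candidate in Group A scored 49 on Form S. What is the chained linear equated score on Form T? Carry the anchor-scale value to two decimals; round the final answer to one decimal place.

Form S → anchor (Group A): v = (3.2/14.9)(49 − 41.4) + 19.1 = 20.73
anchor → Form T (Group B): y = (19.4/2.4)(20.73 − 20.1) + 51.1 = 56.2

56.2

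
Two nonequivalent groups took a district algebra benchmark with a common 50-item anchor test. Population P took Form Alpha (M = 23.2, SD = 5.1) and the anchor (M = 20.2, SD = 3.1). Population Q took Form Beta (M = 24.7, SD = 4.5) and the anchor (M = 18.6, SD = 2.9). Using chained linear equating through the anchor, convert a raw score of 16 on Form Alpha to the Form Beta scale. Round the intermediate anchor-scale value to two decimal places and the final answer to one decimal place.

Form Alpha → anchor (Population P): v = (3.1/5.1)(16 − 23.2) + 20.2 = 15.82
anchor → Form Beta (Population Q): y = (4.5/2.9)(15.82 − 18.6) + 24.7 = 20.4

20.4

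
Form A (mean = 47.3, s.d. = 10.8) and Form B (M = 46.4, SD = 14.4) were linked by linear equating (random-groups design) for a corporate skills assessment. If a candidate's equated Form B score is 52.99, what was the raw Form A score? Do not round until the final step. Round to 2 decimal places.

Invert y = (SD_Y/SD_X)(x − M_X) + M_Y:
x = (SD_X/SD_Y)(y − M_Y) + M_X = (10.8/14.4)(52.99 − 46.4) + 47.3
x = 0.750000 × 6.590 + 47.3 = 52.24

52.24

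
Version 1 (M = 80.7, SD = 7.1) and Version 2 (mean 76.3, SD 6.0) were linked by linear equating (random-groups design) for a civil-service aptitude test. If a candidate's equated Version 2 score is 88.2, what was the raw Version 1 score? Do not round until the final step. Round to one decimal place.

94.8

Invert y = (SD_Y/SD_X)(x − M_X) + M_Y:
x = (SD_X/SD_Y)(y − M_Y) + M_X = (7.1/6.0)(88.2 − 76.3) + 80.7
x = 1.183333 × 11.900 + 80.7 = 94.8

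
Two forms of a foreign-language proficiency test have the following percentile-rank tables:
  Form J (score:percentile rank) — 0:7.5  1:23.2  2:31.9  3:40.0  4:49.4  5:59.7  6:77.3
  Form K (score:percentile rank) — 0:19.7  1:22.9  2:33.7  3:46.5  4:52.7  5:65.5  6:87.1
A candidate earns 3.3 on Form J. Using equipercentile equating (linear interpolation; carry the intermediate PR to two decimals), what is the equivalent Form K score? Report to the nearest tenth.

PR of 3.3 on Form J: 40.0 + (3.3 − 3)/(4 − 3) × (49.4 − 40.0) = 42.82
On Form K, PR 42.82 falls between score 2 (PR 33.7) and 3 (PR 46.5).
Interpolate: 2 + (42.82 − 33.7)/(46.5 − 33.7) × (3 − 2) = 2.7

2.7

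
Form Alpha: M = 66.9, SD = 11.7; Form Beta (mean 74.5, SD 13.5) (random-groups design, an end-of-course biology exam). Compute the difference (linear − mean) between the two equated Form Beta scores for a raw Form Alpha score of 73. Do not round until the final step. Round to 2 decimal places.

Mean-equated: 73 + (74.5 − 66.9) = 80.60
Linear-equated: (13.5/11.7)(73 − 66.9) + 74.5 = 81.538
Difference = 81.538 − 80.60 = 0.94

0.94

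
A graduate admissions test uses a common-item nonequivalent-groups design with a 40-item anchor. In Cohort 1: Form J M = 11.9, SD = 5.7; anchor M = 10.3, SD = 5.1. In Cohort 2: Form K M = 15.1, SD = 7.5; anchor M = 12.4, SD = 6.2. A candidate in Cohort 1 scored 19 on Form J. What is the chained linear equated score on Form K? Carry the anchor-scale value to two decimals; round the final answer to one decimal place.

20.2

Form J → anchor (Cohort 1): v = (5.1/5.7)(19 − 11.9) + 10.3 = 16.65
anchor → Form K (Cohort 2): y = (7.5/6.2)(16.65 − 12.4) + 15.1 = 20.2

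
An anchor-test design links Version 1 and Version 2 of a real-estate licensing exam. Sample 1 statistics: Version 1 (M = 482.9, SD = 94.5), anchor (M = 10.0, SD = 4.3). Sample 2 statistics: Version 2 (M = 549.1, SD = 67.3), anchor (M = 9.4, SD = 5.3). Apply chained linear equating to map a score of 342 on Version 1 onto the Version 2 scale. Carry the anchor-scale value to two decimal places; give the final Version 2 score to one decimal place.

Version 1 → anchor (Sample 1): v = (4.3/94.5)(342 − 482.9) + 10.0 = 3.59
anchor → Version 2 (Sample 2): y = (67.3/5.3)(3.59 − 9.4) + 549.1 = 475.3

475.3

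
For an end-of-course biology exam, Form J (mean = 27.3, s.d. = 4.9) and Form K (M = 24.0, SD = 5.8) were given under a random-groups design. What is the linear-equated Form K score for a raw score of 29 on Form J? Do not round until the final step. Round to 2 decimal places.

26.01

Linear equating: y = (SD_Y/SD_X)(x − M_X) + M_Y
y = (5.8/4.9)(29 − 27.3) + 24.0
y = 1.183673 × 1.7 + 24.0 = 2.0122 + 24.0 = 26.01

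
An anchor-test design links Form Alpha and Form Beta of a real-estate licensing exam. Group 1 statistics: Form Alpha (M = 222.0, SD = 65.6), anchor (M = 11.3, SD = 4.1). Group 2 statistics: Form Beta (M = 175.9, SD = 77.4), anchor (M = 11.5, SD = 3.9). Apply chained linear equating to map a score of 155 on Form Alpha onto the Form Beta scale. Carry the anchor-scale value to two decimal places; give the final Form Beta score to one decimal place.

Form Alpha → anchor (Group 1): v = (4.1/65.6)(155 − 222.0) + 11.3 = 7.11
anchor → Form Beta (Group 2): y = (77.4/3.9)(7.11 − 11.5) + 175.9 = 88.8

88.8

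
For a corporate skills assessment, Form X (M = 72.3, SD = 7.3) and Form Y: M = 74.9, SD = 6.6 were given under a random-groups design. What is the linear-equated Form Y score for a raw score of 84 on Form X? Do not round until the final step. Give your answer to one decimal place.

85.5

Linear equating: y = (SD_Y/SD_X)(x − M_X) + M_Y
y = (6.6/7.3)(84 − 72.3) + 74.9
y = 0.904110 × 11.7 + 74.9 = 10.5781 + 74.9 = 85.5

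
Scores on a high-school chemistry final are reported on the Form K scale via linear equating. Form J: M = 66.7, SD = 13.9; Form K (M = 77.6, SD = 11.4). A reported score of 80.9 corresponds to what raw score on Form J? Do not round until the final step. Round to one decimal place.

70.7

Invert y = (SD_Y/SD_X)(x − M_X) + M_Y:
x = (SD_X/SD_Y)(y − M_Y) + M_X = (13.9/11.4)(80.9 − 77.6) + 66.7
x = 1.219298 × 3.300 + 66.7 = 70.7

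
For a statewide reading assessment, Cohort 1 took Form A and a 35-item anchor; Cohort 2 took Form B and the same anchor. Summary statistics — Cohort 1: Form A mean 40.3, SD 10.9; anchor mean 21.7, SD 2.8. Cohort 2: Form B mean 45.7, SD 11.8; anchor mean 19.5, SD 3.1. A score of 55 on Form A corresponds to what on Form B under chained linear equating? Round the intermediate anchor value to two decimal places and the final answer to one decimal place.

68.5

Form A → anchor (Cohort 1): v = (2.8/10.9)(55 − 40.3) + 21.7 = 25.48
anchor → Form B (Cohort 2): y = (11.8/3.1)(25.48 − 19.5) + 45.7 = 68.5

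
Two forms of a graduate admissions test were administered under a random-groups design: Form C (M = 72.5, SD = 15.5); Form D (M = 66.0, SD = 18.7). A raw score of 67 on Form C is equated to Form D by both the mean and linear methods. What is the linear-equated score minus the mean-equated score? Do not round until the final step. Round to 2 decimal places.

-1.14

Mean-equated: 67 + (66.0 − 72.5) = 60.50
Linear-equated: (18.7/15.5)(67 − 72.5) + 66.0 = 59.365
Difference = 59.365 − 60.50 = -1.14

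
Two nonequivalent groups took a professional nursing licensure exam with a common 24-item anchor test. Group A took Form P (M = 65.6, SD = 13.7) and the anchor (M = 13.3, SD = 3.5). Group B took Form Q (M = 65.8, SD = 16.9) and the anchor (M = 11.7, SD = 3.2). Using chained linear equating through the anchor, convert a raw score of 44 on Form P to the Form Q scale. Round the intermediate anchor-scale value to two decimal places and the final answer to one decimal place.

45.1

Form P → anchor (Group A): v = (3.5/13.7)(44 − 65.6) + 13.3 = 7.78
anchor → Form Q (Group B): y = (16.9/3.2)(7.78 − 11.7) + 65.8 = 45.1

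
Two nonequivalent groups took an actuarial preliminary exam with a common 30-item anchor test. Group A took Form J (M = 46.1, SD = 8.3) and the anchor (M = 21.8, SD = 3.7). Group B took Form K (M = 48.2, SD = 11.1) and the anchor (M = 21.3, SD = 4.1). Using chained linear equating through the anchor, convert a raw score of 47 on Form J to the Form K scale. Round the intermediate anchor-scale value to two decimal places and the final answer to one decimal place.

50.6

Form J → anchor (Group A): v = (3.7/8.3)(47 − 46.1) + 21.8 = 22.20
anchor → Form K (Group B): y = (11.1/4.1)(22.20 − 21.3) + 48.2 = 50.6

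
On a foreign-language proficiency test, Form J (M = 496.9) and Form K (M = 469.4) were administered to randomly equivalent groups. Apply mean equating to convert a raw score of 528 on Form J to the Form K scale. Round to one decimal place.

500.5

Mean equating: y = x + (M_Y − M_X) = 528 + (469.4 − 496.9) = 500.5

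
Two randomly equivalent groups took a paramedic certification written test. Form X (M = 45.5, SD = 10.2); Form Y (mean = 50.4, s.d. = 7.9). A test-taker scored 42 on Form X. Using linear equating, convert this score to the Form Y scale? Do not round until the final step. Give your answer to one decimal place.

47.7

Linear equating: y = (SD_Y/SD_X)(x − M_X) + M_Y
y = (7.9/10.2)(42 − 45.5) + 50.4
y = 0.774510 × -3.5 + 50.4 = -2.7108 + 50.4 = 47.7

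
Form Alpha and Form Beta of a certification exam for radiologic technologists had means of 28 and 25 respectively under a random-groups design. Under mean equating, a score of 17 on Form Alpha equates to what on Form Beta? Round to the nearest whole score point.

Mean equating: y = x + (M_Y − M_X) = 17 + (25 − 28) = 14

14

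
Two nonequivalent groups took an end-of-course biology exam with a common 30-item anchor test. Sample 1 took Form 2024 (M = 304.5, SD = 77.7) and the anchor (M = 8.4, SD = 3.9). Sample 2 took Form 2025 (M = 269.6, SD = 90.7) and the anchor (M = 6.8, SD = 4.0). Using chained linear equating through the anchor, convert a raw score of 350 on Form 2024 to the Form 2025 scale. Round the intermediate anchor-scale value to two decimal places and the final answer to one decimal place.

Form 2024 → anchor (Sample 1): v = (3.9/77.7)(350 − 304.5) + 8.4 = 10.68
anchor → Form 2025 (Sample 2): y = (90.7/4.0)(10.68 − 6.8) + 269.6 = 357.6

357.6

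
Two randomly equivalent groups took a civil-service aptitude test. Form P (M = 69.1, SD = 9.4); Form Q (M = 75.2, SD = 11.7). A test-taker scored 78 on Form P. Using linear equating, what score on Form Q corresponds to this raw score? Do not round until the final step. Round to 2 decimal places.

86.28

Linear equating: y = (SD_Y/SD_X)(x − M_X) + M_Y
y = (11.7/9.4)(78 − 69.1) + 75.2
y = 1.244681 × 8.9 + 75.2 = 11.0777 + 75.2 = 86.28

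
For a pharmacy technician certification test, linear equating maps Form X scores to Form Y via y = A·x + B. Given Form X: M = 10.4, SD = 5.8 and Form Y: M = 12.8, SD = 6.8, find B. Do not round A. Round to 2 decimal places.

0.61

A = SD_Y / SD_X = 6.8 / 5.8 = 1.172414
B = M_Y − A·M_X = 12.8 − 1.172414 × 10.4 = 0.61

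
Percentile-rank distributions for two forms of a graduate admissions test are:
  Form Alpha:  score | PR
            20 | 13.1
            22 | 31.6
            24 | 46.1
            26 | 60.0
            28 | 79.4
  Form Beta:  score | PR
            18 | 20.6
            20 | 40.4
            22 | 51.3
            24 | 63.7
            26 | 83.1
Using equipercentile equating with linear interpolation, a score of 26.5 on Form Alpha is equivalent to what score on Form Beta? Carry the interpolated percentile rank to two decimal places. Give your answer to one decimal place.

24.1

PR of 26.5 on Form Alpha: 60.0 + (26.5 − 26)/(28 − 26) × (79.4 − 60.0) = 64.85
On Form Beta, PR 64.85 falls between score 24 (PR 63.7) and 26 (PR 83.1).
Interpolate: 24 + (64.85 − 63.7)/(83.1 − 63.7) × (26 − 24) = 24.1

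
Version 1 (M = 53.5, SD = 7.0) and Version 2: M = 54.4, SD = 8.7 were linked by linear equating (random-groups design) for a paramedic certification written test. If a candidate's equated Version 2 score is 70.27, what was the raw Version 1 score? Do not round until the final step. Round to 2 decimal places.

Invert y = (SD_Y/SD_X)(x − M_X) + M_Y:
x = (SD_X/SD_Y)(y − M_Y) + M_X = (7.0/8.7)(70.27 − 54.4) + 53.5
x = 0.804598 × 15.870 + 53.5 = 66.27

66.27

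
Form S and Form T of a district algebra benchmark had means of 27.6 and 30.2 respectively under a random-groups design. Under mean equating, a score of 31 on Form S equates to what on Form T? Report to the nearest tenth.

Mean equating: y = x + (M_Y − M_X) = 31 + (30.2 − 27.6) = 33.6

33.6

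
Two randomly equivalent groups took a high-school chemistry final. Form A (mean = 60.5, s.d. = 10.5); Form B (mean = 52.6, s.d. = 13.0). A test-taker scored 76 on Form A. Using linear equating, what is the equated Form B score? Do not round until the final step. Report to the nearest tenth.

71.8

Linear equating: y = (SD_Y/SD_X)(x − M_X) + M_Y
y = (13.0/10.5)(76 − 60.5) + 52.6
y = 1.238095 × 15.5 + 52.6 = 19.1905 + 52.6 = 71.8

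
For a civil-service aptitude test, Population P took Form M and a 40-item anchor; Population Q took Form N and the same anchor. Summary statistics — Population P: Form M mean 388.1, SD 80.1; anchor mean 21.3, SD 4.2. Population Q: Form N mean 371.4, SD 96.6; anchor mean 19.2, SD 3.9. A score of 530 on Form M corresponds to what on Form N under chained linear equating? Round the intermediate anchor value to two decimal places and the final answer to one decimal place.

607.7

Form M → anchor (Population P): v = (4.2/80.1)(530 − 388.1) + 21.3 = 28.74
anchor → Form N (Population Q): y = (96.6/3.9)(28.74 − 19.2) + 371.4 = 607.7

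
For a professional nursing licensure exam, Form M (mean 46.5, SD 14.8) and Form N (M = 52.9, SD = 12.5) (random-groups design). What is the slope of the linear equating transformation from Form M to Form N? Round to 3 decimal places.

A = SD_Y / SD_X = 12.5 / 14.8 = 0.845

0.845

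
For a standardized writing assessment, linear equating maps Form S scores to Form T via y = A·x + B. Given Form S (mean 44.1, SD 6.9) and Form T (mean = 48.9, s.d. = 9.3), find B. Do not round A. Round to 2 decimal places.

-10.54

A = SD_Y / SD_X = 9.3 / 6.9 = 1.347826
B = M_Y − A·M_X = 48.9 − 1.347826 × 44.1 = -10.54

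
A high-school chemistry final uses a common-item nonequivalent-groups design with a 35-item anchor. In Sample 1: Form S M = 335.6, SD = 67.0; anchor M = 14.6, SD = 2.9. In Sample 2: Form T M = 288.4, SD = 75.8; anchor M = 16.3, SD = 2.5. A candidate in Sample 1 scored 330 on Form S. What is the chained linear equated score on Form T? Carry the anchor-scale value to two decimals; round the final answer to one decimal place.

Form S → anchor (Sample 1): v = (2.9/67.0)(330 − 335.6) + 14.6 = 14.36
anchor → Form T (Sample 2): y = (75.8/2.5)(14.36 − 16.3) + 288.4 = 229.6

229.6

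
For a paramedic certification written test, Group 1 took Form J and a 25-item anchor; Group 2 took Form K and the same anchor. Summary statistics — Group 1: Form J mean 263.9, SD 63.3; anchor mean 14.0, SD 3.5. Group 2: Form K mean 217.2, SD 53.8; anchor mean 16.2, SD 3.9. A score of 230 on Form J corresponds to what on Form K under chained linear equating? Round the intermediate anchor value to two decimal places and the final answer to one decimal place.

161.1

Form J → anchor (Group 1): v = (3.5/63.3)(230 − 263.9) + 14.0 = 12.13
anchor → Form K (Group 2): y = (53.8/3.9)(12.13 − 16.2) + 217.2 = 161.1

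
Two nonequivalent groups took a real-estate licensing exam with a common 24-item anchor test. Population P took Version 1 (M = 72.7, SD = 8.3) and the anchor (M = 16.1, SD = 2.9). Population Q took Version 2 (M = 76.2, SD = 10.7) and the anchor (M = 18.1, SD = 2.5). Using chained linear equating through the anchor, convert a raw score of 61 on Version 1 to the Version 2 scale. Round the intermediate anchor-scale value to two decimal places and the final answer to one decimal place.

50.1

Version 1 → anchor (Population P): v = (2.9/8.3)(61 − 72.7) + 16.1 = 12.01
anchor → Version 2 (Population Q): y = (10.7/2.5)(12.01 − 18.1) + 76.2 = 50.1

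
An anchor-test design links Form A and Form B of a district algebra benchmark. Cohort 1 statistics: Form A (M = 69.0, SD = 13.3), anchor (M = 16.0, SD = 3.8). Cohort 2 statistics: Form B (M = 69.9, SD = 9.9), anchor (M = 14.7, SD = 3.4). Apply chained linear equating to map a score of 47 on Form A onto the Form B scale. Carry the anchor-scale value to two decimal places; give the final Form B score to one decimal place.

55.4

Form A → anchor (Cohort 1): v = (3.8/13.3)(47 − 69.0) + 16.0 = 9.71
anchor → Form B (Cohort 2): y = (9.9/3.4)(9.71 − 14.7) + 69.9 = 55.4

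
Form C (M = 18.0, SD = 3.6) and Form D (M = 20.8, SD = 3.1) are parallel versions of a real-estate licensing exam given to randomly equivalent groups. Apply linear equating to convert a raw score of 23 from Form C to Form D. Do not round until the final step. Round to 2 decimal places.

25.11

Linear equating: y = (SD_Y/SD_X)(x − M_X) + M_Y
y = (3.1/3.6)(23 − 18.0) + 20.8
y = 0.861111 × 5.0 + 20.8 = 4.3056 + 20.8 = 25.11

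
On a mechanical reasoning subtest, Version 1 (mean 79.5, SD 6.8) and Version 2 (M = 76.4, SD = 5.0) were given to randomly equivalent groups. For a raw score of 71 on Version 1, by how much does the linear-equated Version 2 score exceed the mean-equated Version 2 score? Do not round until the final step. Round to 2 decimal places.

2.25

Mean-equated: 71 + (76.4 − 79.5) = 67.90
Linear-equated: (5.0/6.8)(71 − 79.5) + 76.4 = 70.150
Difference = 70.150 − 67.90 = 2.25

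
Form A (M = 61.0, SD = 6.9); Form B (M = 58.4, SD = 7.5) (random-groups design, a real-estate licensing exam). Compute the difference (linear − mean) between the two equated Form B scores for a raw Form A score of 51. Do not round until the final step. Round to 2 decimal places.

Mean-equated: 51 + (58.4 − 61.0) = 48.40
Linear-equated: (7.5/6.9)(51 − 61.0) + 58.4 = 47.530
Difference = 47.530 − 48.40 = -0.87

-0.87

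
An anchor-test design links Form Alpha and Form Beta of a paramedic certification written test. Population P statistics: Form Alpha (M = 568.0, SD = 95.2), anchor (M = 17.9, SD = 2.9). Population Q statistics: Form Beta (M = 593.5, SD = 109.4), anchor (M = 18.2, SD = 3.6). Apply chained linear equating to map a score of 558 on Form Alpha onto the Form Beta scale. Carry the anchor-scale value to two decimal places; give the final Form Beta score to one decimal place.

575.3

Form Alpha → anchor (Population P): v = (2.9/95.2)(558 − 568.0) + 17.9 = 17.60
anchor → Form Beta (Population Q): y = (109.4/3.6)(17.60 − 18.2) + 593.5 = 575.3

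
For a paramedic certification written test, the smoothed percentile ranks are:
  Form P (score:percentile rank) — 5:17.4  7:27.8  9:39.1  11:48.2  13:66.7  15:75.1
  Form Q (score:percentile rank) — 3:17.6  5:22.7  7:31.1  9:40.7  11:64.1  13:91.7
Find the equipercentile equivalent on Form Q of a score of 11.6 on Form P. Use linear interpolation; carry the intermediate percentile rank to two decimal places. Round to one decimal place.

PR of 11.6 on Form P: 48.2 + (11.6 − 11)/(13 − 11) × (66.7 − 48.2) = 53.75
On Form Q, PR 53.75 falls between score 9 (PR 40.7) and 11 (PR 64.1).
Interpolate: 9 + (53.75 − 40.7)/(64.1 − 40.7) × (11 − 9) = 10.1

10.1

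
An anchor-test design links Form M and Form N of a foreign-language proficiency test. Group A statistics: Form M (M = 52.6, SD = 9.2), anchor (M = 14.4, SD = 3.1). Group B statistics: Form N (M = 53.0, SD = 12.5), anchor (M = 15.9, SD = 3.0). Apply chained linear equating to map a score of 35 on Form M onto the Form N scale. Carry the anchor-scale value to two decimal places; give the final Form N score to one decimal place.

22.0

Form M → anchor (Group A): v = (3.1/9.2)(35 − 52.6) + 14.4 = 8.47
anchor → Form N (Group B): y = (12.5/3.0)(8.47 − 15.9) + 53.0 = 22.0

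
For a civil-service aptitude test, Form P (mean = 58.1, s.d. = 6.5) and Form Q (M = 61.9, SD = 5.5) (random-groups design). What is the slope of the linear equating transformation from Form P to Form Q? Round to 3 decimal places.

A = SD_Y / SD_X = 5.5 / 6.5 = 0.846

0.846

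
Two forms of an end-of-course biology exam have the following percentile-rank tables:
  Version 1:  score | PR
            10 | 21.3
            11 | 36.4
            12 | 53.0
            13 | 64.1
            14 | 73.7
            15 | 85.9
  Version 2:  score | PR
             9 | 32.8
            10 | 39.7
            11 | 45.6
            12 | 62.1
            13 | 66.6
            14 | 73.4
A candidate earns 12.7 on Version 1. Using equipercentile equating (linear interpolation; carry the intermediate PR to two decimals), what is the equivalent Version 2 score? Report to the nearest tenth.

11.9

PR of 12.7 on Version 1: 53.0 + (12.7 − 12)/(13 − 12) × (64.1 − 53.0) = 60.77
On Version 2, PR 60.77 falls between score 11 (PR 45.6) and 12 (PR 62.1).
Interpolate: 11 + (60.77 − 45.6)/(62.1 − 45.6) × (12 − 11) = 11.9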